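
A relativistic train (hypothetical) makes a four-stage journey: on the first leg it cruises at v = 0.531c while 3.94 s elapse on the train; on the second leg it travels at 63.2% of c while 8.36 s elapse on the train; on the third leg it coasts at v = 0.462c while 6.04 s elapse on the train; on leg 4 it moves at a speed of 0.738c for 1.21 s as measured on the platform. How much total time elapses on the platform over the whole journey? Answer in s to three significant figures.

Leg 1: γ = 1/√(1 − 0.531²) = 1/√0.7180 = 1.180; Δt_1 = 1.180 × 3.94 = 4.650 s.
Leg 2: β = 0.632; γ = 1/√(1 − 0.632²) = 1/√0.6006 = 1.290; Δt_2 = 1.290 × 8.36 = 10.79 s.
Leg 3: γ = 1/√(1 − 0.462²) = 1/√0.7866 = 1.128; Δt_3 = 1.128 × 6.04 = 6.810 s.
Leg 4: 1.21 s is already measured on the platform.
Total: 4.650 + 10.79 + 6.810 + 1.210 s.

Δt = 23.5 s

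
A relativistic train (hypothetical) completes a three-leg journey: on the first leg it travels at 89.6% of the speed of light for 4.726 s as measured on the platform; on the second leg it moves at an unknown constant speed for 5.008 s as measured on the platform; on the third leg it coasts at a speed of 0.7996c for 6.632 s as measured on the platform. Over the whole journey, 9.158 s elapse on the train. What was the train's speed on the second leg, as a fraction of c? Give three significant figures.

Leg 1: β = 0.896; γ = 1/√(1 − 0.896²) = 1/√0.1972 = 2.252; τ_1 = 4.726/2.252 = 2.099 s.
Leg 2: speed unknown; τ_2 = 5.008/γ_2.
Leg 3: γ = 1/√(1 − 0.7996²) = 1/√0.3606 = 1.665; τ_3 = 6.632/1.665 = 3.983 s.
Total proper time: 2.099 + τ_2 + 3.983 = 9.158, so τ_2 = 9.158 − 6.081 = 3.077 s.
γ_2 = 5.008/3.077 = 1.628; β = √(1 − 1/γ²) = √0.6226.

β = 0.789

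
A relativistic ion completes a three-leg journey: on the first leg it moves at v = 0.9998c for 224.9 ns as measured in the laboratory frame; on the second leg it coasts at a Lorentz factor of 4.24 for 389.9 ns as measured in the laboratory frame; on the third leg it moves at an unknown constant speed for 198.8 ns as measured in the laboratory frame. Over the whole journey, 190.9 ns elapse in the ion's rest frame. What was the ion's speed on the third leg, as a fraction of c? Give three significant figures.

β = 0.880

Leg 1: γ = 1/√(1 − 0.9998²) = 1/√4.000×10⁻⁴ = 50.00; τ_1 = 224.9/50.00 = 4.498 ns.
Leg 2: γ = 4.24; τ_2 = 389.9/4.240 = 91.96 ns.
Leg 3: speed unknown; τ_3 = 198.8/γ_3.
Total proper time: 4.498 + 91.96 + τ_3 = 190.9, so τ_3 = 190.9 − 96.46 = 94.44 ns.
γ_3 = 198.8/94.44 = 2.105; β = √(1 − 1/γ²) = √0.7743.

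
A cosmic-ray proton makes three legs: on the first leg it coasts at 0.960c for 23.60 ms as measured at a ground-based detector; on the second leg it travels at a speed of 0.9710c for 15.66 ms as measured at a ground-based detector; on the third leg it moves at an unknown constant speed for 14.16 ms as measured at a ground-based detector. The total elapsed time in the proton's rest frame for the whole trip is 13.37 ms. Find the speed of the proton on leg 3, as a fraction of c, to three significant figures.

Leg 1: γ = 1/√(1 − 0.960²) = 25/7 ≈ 3.571; τ_1 = 23.60/3.571 = 6.608 ms.
Leg 2: γ = 1/√(1 − 0.9710²) = 1/√0.05716 = 4.183; τ_2 = 15.66/4.183 = 3.744 ms.
Leg 3: speed unknown; τ_3 = 14.16/γ_3.
Total proper time: 6.608 + 3.744 + τ_3 = 13.37, so τ_3 = 13.37 − 10.35 = 3.018 ms.
γ_3 = 14.16/3.018 = 4.692; β = √(1 − 1/γ²) = √0.9546.

β = 0.977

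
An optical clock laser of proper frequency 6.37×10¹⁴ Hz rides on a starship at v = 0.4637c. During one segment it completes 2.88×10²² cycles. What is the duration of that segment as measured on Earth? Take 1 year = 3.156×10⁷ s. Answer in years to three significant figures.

Δt = 1.62 years

γ = 1/√(1 − 0.4637²) = 1/√0.7850 = 1.129
Proper time for N cycles: τ = N/f = 2.88×10²²/(6.37×10¹⁴) = 4.521×10⁷ s = 1.433 years.
Lab-frame duration Δt = γτ = 1.129 × 1.433 = 1.617 years.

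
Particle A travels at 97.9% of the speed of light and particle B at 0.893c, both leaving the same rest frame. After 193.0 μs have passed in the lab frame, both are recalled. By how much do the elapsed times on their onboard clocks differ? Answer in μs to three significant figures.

A: β = 0.979; γ = 1/√(1 − 0.979²) = 1/√0.04156 = 4.905; τ_A = 193.0/4.905 = 39.35 μs.
B: γ = 1/√(1 − 0.893²) = 1/√0.2026 = 2.222; τ_B = 193.0/2.222 = 86.86 μs.

|τ_A − τ_B| = 47.5 μs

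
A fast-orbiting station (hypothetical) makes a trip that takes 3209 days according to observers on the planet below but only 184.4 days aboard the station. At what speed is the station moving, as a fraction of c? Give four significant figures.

The proper time is measured aboard the station (both events occur at the station's location); Δt is measured on the planet below. γ = Δt/τ = 3209/184.4 = 17.40.
β = √(1 − 1/γ²) = √(1 − 0.003302) = √0.9967

v = 0.9983c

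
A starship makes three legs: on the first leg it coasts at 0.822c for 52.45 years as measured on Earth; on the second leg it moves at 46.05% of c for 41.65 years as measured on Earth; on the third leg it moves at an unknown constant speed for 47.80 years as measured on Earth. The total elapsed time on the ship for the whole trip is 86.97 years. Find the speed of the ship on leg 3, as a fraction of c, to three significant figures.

Leg 1: γ = 1/√(1 − 0.822²) = 1/√0.3243 = 1.756; τ_1 = 52.45/1.756 = 29.87 years.
Leg 2: β = 0.4605; γ = 1/√(1 − 0.4605²) = 1/√0.7879 = 1.127; τ_2 = 41.65/1.127 = 36.97 years.
Leg 3: speed unknown; τ_3 = 47.80/γ_3.
Total proper time: 29.87 + 36.97 + τ_3 = 86.97, so τ_3 = 86.97 − 66.84 = 20.13 years.
γ_3 = 47.80/20.13 = 2.375; β = √(1 − 1/γ²) = √0.8227.

β = 0.907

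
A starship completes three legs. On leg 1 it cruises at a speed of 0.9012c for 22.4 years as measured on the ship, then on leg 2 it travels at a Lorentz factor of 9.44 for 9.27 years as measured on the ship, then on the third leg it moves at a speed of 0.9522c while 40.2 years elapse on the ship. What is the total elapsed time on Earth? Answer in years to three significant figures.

Δt = 271 years

Leg 1: γ = 1/√(1 − 0.9012²) = 1/√0.1878 = 2.307; Δt_1 = 2.307 × 22.4 = 51.68 years.
Leg 2: γ = 9.44; Δt_2 = 9.440 × 9.27 = 87.51 years.
Leg 3: γ = 1/√(1 − 0.9522²) = 1/√0.09332 = 3.274; Δt_3 = 3.274 × 40.2 = 131.6 years.
Total: 51.68 + 87.51 + 131.6 years.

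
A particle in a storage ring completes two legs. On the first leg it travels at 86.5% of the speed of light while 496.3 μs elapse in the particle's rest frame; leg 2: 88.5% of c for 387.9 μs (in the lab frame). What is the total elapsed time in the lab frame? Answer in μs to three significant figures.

Leg 1: β = 0.865; γ = 1/√(1 − 0.865²) = 1/√0.2518 = 1.993; Δt_1 = 1.993 × 496.3 = 989.1 μs.
Leg 2: 387.9 μs is already measured in the lab frame.
Total: 989.1 + 387.9 μs.

Δt = 1380 μs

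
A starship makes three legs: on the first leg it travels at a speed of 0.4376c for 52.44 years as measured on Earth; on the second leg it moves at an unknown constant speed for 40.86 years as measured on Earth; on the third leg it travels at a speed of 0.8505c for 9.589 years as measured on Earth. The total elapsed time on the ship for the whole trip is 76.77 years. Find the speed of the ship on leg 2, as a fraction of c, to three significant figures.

Leg 1: γ = 1/√(1 − 0.4376²) = 1/√0.8085 = 1.112; τ_1 = 52.44/1.112 = 47.15 years.
Leg 2: speed unknown; τ_2 = 40.86/γ_2.
Leg 3: γ = 1/√(1 − 0.8505²) = 1/√0.2766 = 1.901; τ_3 = 9.589/1.901 = 5.044 years.
Total proper time: 47.15 + τ_2 + 5.044 = 76.77, so τ_2 = 76.77 − 52.20 = 24.57 years.
γ_2 = 40.86/24.57 = 1.663; β = √(1 − 1/γ²) = √0.6383.

β = 0.799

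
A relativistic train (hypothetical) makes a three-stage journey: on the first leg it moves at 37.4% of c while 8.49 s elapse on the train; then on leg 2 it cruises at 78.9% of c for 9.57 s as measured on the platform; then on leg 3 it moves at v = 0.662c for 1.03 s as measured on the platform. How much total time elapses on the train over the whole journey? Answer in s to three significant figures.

Leg 1: 8.49 s is already measured on the train.
Leg 2: β = 0.789; γ = 1/√(1 − 0.789²) = 1/√0.3775 = 1.628; τ_2 = 9.57/1.628 = 5.880 s.
Leg 3: γ = 1/√(1 − 0.662²) = 1/√0.5618 = 1.334; τ_3 = 1.03/1.334 = 0.7720 s.
Total: 8.490 + 5.880 + 0.7720 s.

τ = 15.1 s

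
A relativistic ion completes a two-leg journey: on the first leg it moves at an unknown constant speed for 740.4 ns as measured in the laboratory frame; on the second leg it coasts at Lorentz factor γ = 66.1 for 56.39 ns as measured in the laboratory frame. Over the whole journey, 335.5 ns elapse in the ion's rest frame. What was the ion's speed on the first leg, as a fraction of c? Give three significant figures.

β = 0.892

Leg 1: speed unknown; τ_1 = 740.4/γ_1.
Leg 2: γ = 66.1; τ_2 = 56.39/66.10 = 0.8531 ns.
Total proper time: τ_1 + 0.8531 = 335.5, so τ_1 = 335.5 − 0.8531 = 334.6 ns.
γ_1 = 740.4/334.6 = 2.212; β = √(1 − 1/γ²) = √0.7957.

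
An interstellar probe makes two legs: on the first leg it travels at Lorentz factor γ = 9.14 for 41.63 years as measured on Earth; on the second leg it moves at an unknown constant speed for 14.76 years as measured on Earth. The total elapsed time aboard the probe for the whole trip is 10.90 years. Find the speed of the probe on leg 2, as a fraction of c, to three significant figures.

Leg 1: γ = 9.14; τ_1 = 41.63/9.140 = 4.555 years.
Leg 2: speed unknown; τ_2 = 14.76/γ_2.
Total proper time: 4.555 + τ_2 = 10.90, so τ_2 = 10.90 − 4.555 = 6.345 years.
γ_2 = 14.76/6.345 = 2.326; β = √(1 − 1/γ²) = √0.8152.

β = 0.903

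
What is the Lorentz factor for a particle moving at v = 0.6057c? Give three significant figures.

γ = 1.26

γ = 1/√(1 − 0.6057²) = 1/√0.6331 = 1.257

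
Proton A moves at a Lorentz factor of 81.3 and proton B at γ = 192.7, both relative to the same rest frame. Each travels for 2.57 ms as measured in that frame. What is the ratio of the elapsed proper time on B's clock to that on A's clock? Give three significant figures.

A: γ = 81.3. B: γ = 192.7.
τ_A/τ_B = γ_B/γ_A = 192.7/81.30 = 2.370, so τ_B/τ_A = 0.4219.

τ_B/τ_A = 0.422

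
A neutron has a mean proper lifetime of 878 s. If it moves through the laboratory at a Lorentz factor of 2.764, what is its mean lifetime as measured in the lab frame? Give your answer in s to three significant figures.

γ = 2.764
The rest-frame lifetime is the proper time; the lab measures the dilated interval Δt = γτ₀ = 2.764 × 878 s.

Δt = 2430 s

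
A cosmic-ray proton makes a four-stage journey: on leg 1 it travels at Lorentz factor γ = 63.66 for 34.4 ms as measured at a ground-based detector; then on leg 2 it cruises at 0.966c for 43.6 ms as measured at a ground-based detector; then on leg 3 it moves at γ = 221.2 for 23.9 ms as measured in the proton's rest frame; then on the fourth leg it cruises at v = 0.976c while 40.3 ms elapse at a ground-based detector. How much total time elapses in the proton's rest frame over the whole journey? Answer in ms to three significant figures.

τ = 44.5 ms

Leg 1: γ = 63.66; τ_1 = 34.4/63.66 = 0.5404 ms.
Leg 2: γ = 1/√(1 − 0.966²) = 1/√0.06684 = 3.868; τ_2 = 43.6/3.868 = 11.27 ms.
Leg 3: 23.9 ms is already measured in the proton's rest frame.
Leg 4: γ = 1/√(1 − 0.976²) = 1/√0.04742 = 4.592; τ_4 = 40.3/4.592 = 8.776 ms.
Total: 0.5404 + 11.27 + 23.90 + 8.776 ms.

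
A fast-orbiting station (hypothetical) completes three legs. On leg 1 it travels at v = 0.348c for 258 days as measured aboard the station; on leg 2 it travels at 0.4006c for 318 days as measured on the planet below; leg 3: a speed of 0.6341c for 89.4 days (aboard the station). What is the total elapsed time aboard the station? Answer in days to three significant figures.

τ = 639 days

Leg 1: 258 days is already measured aboard the station.
Leg 2: γ = 1/√(1 − 0.4006²) = 1/√0.8395 = 1.091; τ_2 = 318/1.091 = 291.4 days.
Leg 3: 89.4 days is already measured aboard the station.
Total: 258.0 + 291.4 + 89.40 days.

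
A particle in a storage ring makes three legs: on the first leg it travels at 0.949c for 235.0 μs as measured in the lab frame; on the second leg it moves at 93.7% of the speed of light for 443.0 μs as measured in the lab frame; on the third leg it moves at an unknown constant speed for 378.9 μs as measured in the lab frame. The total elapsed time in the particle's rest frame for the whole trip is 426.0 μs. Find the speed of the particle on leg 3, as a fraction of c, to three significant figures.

β = 0.854

Leg 1: γ = 1/√(1 − 0.949²) = 1/√0.09940 = 3.172; τ_1 = 235.0/3.172 = 74.09 μs.
Leg 2: β = 0.937; γ = 1/√(1 − 0.937²) = 1/√0.1220 = 2.863; τ_2 = 443.0/2.863 = 154.8 μs.
Leg 3: speed unknown; τ_3 = 378.9/γ_3.
Total proper time: 74.09 + 154.8 + τ_3 = 426.0, so τ_3 = 426.0 − 228.8 = 197.2 μs.
γ_3 = 378.9/197.2 = 1.922; β = √(1 − 1/γ²) = √0.7292.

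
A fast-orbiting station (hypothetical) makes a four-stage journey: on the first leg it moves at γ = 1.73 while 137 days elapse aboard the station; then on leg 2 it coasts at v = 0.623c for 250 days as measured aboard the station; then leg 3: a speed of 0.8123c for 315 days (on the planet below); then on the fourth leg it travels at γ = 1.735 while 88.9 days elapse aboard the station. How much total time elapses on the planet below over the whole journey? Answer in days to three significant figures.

Leg 1: γ = 1.73; Δt_1 = 1.730 × 137 = 237.0 days.
Leg 2: γ = 1/√(1 − 0.623²) = 1/√0.6119 = 1.278; Δt_2 = 1.278 × 250 = 319.6 days.
Leg 3: 315 days is already measured on the planet below.
Leg 4: γ = 1.735; Δt_4 = 1.735 × 88.9 = 154.2 days.
Total: 237.0 + 319.6 + 315.0 + 154.2 days.

Δt = 1030 days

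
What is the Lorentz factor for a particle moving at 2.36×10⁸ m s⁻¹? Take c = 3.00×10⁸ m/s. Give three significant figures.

β = 2.36×10⁸/3.00×10⁸ = 0.7867; γ = 1/√(1 − 0.7867²) = 1.620

γ = 1.62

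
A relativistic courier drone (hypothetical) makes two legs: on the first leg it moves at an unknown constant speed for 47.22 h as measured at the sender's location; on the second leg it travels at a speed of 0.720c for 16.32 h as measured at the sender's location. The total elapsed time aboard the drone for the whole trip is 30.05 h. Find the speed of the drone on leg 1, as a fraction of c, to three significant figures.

β = 0.918

Leg 1: speed unknown; τ_1 = 47.22/γ_1.
Leg 2: γ = 1/√(1 − 0.720²) = 1/√0.4816 = 1.441; τ_2 = 16.32/1.441 = 11.33 h.
Total proper time: τ_1 + 11.33 = 30.05, so τ_1 = 30.05 − 11.33 = 18.72 h.
γ_1 = 47.22/18.72 = 2.522; β = √(1 − 1/γ²) = √0.8428.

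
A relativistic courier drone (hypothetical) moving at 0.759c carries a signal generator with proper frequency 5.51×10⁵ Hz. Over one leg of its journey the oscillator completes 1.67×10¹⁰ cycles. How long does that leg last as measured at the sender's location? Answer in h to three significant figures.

Δt = 12.9 h

γ = 1/√(1 − 0.759²) = 1/√0.4239 = 1.536
Proper time for N cycles: τ = N/f = 1.67×10¹⁰/(5.51×10⁵) = 3.031×10⁴ s = 8.419 h.
Lab-frame duration Δt = γτ = 1.536 × 8.419 = 12.93 h.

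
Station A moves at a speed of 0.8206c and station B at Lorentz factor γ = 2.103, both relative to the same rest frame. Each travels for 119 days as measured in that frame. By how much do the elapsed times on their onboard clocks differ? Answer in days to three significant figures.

A: γ = 1/√(1 − 0.8206²) = 1/√0.3266 = 1.750; τ_A = 119/1.750 = 68.01 days.
B: γ = 2.103; τ_B = 119/2.103 = 56.59 days.

|τ_A − τ_B| = 11.4 days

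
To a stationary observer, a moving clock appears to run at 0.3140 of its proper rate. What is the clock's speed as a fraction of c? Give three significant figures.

β = 0.949

Rate ratio = 1/γ, so γ = 1/0.3140 = 3.185.
β = √(1 − 1/γ²) = √(1 − 0.3140²) = √0.9014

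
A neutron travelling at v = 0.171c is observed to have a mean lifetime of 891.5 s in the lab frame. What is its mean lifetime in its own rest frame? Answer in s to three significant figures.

γ = 1/√(1 − 0.171²) = 1/√0.9708 = 1.015
The lab-frame lifetime is the dilated interval; the proper lifetime is τ₀ = Δt/γ = 891.5/1.015 s.

τ₀ = 878 s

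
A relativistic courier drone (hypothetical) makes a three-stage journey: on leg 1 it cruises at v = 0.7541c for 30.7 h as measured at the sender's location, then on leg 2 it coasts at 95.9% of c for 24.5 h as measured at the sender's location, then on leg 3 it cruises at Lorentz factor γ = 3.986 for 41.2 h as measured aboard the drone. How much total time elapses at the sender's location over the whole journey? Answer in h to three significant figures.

Δt = 219 h

Leg 1: 30.7 h is already measured at the sender's location.
Leg 2: 24.5 h is already measured at the sender's location.
Leg 3: γ = 3.986; Δt_3 = 3.986 × 41.2 = 164.2 h.
Total: 30.70 + 24.50 + 164.2 h.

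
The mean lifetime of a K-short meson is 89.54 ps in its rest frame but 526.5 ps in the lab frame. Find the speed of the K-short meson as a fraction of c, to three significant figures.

v = 0.985c

γ = Δt/τ₀ = 526.5/89.54 = 5.880
β = √(1 − 1/γ²) = √(1 − 0.02892) = √0.9711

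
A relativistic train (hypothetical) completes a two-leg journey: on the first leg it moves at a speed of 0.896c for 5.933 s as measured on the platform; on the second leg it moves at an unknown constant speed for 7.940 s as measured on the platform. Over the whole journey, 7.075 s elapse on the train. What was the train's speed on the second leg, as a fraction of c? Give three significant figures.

Leg 1: γ = 1/√(1 − 0.896²) = 1/√0.1972 = 2.252; τ_1 = 5.933/2.252 = 2.635 s.
Leg 2: speed unknown; τ_2 = 7.940/γ_2.
Total proper time: 2.635 + τ_2 = 7.075, so τ_2 = 7.075 − 2.635 = 4.440 s.
γ_2 = 7.940/4.440 = 1.788; β = √(1 − 1/γ²) = √0.6872.

β = 0.829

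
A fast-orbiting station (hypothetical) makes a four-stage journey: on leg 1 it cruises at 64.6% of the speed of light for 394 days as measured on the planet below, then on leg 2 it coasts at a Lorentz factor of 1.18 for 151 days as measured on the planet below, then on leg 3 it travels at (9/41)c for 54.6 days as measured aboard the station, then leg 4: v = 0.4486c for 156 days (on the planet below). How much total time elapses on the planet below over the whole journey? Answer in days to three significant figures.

Leg 1: 394 days is already measured on the planet below.
Leg 2: 151 days is already measured on the planet below.
Leg 3: γ = 1/√(1 − (9/41)²) = 41/40 = 1.025; Δt_3 = 1.025 × 54.6 = 55.97 days.
Leg 4: 156 days is already measured on the planet below.
Total: 394.0 + 151.0 + 55.97 + 156.0 days.

Δt = 757 days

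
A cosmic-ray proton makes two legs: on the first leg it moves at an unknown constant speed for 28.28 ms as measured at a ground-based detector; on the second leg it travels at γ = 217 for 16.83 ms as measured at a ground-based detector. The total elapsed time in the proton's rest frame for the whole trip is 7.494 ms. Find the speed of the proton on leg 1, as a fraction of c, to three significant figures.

Leg 1: speed unknown; τ_1 = 28.28/γ_1.
Leg 2: γ = 217; τ_2 = 16.83/217.0 = 0.07756 ms.
Total proper time: τ_1 + 0.07756 = 7.494, so τ_1 = 7.494 − 0.07756 = 7.416 ms.
γ_1 = 28.28/7.416 = 3.813; β = √(1 − 1/γ²) = √0.9312.

β = 0.965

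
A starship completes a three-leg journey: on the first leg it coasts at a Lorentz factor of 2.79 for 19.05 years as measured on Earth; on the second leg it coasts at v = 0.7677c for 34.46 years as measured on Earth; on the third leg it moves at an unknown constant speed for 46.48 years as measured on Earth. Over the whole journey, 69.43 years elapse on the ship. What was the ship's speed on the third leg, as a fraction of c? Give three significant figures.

β = 0.490

Leg 1: γ = 2.79; τ_1 = 19.05/2.790 = 6.828 years.
Leg 2: γ = 1/√(1 − 0.7677²) = 1/√0.4106 = 1.561; τ_2 = 34.46/1.561 = 22.08 years.
Leg 3: speed unknown; τ_3 = 46.48/γ_3.
Total proper time: 6.828 + 22.08 + τ_3 = 69.43, so τ_3 = 69.43 − 28.91 = 40.52 years.
γ_3 = 46.48/40.52 = 1.147; β = √(1 − 1/γ²) = √0.2400.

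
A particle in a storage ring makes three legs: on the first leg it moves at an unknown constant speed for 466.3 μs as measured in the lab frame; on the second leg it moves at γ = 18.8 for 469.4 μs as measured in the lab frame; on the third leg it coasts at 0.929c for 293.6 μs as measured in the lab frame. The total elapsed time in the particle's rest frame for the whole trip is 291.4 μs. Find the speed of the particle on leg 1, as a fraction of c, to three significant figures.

β = 0.941

Leg 1: speed unknown; τ_1 = 466.3/γ_1.
Leg 2: γ = 18.8; τ_2 = 469.4/18.80 = 24.97 μs.
Leg 3: γ = 1/√(1 − 0.929²) = 1/√0.1370 = 2.702; τ_3 = 293.6/2.702 = 108.7 μs.
Total proper time: τ_1 + 24.97 + 108.7 = 291.4, so τ_1 = 291.4 − 133.6 = 157.8 μs.
γ_1 = 466.3/157.8 = 2.955; β = √(1 − 1/γ²) = √0.8855.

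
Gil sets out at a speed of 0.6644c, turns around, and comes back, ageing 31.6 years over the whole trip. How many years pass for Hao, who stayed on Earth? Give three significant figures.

γ = 1/√(1 − 0.6644²) = 1/√0.5586 = 1.338
Earth-frame duration is the dilated interval: Δt = γτ = 1.338 × 31.6 years.

Δt = 42.3 years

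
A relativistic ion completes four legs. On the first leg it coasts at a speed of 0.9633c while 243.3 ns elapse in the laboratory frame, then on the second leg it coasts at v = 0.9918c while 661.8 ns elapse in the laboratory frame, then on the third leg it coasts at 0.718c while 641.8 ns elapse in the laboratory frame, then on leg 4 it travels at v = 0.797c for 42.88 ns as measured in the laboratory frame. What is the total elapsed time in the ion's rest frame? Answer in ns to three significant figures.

Leg 1: γ = 1/√(1 − 0.9633²) = 1/√0.07205 = 3.725; τ_1 = 243.3/3.725 = 65.31 ns.
Leg 2: γ = 1/√(1 − 0.9918²) = 1/√0.01633 = 7.825; τ_2 = 661.8/7.825 = 84.58 ns.
Leg 3: γ = 1/√(1 − 0.718²) = 1/√0.4845 = 1.437; τ_3 = 641.8/1.437 = 446.7 ns.
Leg 4: γ = 1/√(1 − 0.797²) = 1/√0.3648 = 1.656; τ_4 = 42.88/1.656 = 25.90 ns.
Total: 65.31 + 84.58 + 446.7 + 25.90 ns.

τ = 623 ns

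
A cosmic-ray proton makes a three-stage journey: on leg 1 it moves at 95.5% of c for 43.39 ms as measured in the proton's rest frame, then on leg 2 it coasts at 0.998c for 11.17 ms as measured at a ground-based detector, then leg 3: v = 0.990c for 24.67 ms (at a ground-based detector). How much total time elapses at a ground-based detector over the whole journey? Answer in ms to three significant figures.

Leg 1: β = 0.955; γ = 1/√(1 − 0.955²) = 1/√0.08798 = 3.371; Δt_1 = 3.371 × 43.39 = 146.3 ms.
Leg 2: 11.17 ms is already measured at a ground-based detector.
Leg 3: 24.67 ms is already measured at a ground-based detector.
Total: 146.3 + 11.17 + 24.67 ms.

Δt = 182 ms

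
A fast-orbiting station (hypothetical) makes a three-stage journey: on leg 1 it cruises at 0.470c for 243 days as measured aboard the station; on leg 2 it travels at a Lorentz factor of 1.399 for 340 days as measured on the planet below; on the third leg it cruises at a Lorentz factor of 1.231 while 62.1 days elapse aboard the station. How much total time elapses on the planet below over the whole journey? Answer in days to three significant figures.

Leg 1: γ = 1/√(1 − 0.470²) = 1/√0.7791 = 1.133; Δt_1 = 1.133 × 243 = 275.3 days.
Leg 2: 340 days is already measured on the planet below.
Leg 3: γ = 1.231; Δt_3 = 1.231 × 62.1 = 76.45 days.
Total: 275.3 + 340.0 + 76.45 days.

Δt = 692 days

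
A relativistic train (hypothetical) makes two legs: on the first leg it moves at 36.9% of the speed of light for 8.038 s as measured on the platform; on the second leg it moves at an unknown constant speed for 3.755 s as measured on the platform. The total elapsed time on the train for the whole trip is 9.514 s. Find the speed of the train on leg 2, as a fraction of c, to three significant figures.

β = 0.839

Leg 1: β = 0.369; γ = 1/√(1 − 0.369²) = 1/√0.8638 = 1.076; τ_1 = 8.038/1.076 = 7.471 s.
Leg 2: speed unknown; τ_2 = 3.755/γ_2.
Total proper time: 7.471 + τ_2 = 9.514, so τ_2 = 9.514 − 7.471 = 2.043 s.
γ_2 = 3.755/2.043 = 1.838; β = √(1 − 1/γ²) = √0.7039.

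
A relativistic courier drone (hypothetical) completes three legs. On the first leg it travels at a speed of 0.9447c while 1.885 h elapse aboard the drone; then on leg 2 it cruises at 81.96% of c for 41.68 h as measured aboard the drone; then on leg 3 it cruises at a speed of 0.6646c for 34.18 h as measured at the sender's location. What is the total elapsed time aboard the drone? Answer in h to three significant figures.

Leg 1: 1.885 h is already measured aboard the drone.
Leg 2: 41.68 h is already measured aboard the drone.
Leg 3: γ = 1/√(1 − 0.6646²) = 1/√0.5583 = 1.338; τ_3 = 34.18/1.338 = 25.54 h.
Total: 1.885 + 41.68 + 25.54 h.

τ = 69.1 h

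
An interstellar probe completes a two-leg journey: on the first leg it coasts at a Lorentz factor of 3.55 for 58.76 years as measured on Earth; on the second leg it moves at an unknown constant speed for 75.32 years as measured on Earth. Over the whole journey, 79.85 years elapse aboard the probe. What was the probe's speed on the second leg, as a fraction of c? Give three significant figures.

β = 0.542

Leg 1: γ = 3.55; τ_1 = 58.76/3.550 = 16.55 years.
Leg 2: speed unknown; τ_2 = 75.32/γ_2.
Total proper time: 16.55 + τ_2 = 79.85, so τ_2 = 79.85 − 16.55 = 63.30 years.
γ_2 = 75.32/63.30 = 1.190; β = √(1 − 1/γ²) = √0.2938.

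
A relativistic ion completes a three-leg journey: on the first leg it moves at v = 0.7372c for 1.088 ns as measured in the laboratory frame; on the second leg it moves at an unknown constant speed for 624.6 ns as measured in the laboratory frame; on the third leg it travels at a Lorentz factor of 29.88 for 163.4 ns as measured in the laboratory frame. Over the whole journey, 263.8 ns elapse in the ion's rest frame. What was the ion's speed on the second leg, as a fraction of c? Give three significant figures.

Leg 1: γ = 1/√(1 − 0.7372²) = 1/√0.4565 = 1.480; τ_1 = 1.088/1.480 = 0.7351 ns.
Leg 2: speed unknown; τ_2 = 624.6/γ_2.
Leg 3: γ = 29.88; τ_3 = 163.4/29.88 = 5.469 ns.
Total proper time: 0.7351 + τ_2 + 5.469 = 263.8, so τ_2 = 263.8 − 6.204 = 257.6 ns.
γ_2 = 624.6/257.6 = 2.425; β = √(1 − 1/γ²) = √0.8299.

β = 0.911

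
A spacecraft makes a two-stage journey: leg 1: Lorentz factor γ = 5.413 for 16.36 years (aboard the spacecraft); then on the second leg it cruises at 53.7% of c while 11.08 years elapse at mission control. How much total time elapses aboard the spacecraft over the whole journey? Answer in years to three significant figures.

Leg 1: 16.36 years is already measured aboard the spacecraft.
Leg 2: β = 0.537; γ = 1/√(1 − 0.537²) = 1/√0.7116 = 1.185; τ_2 = 11.08/1.185 = 9.347 years.
Total: 16.36 + 9.347 years.

τ = 25.7 years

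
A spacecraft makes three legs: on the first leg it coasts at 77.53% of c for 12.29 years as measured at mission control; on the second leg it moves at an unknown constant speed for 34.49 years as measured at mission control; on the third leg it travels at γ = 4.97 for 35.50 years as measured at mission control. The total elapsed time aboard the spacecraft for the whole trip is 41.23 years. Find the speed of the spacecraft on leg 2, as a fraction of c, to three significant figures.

β = 0.646

Leg 1: β = 0.7753; γ = 1/√(1 − 0.7753²) = 1/√0.3989 = 1.583; τ_1 = 12.29/1.583 = 7.762 years.
Leg 2: speed unknown; τ_2 = 34.49/γ_2.
Leg 3: γ = 4.97; τ_3 = 35.50/4.970 = 7.143 years.
Total proper time: 7.762 + τ_2 + 7.143 = 41.23, so τ_2 = 41.23 − 14.91 = 26.32 years.
γ_2 = 34.49/26.32 = 1.310; β = √(1 − 1/γ²) = √0.4174.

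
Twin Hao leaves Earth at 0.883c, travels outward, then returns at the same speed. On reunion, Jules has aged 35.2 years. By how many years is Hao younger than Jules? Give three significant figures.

Δt − τ = 18.7 years

γ = 1/√(1 − 0.883²) = 1/√0.2203 = 2.131
Hao's elapsed proper time: τ = 35.2/2.131 = 16.52 years.
Age gap = Δt − τ = 35.2 − 16.52 years.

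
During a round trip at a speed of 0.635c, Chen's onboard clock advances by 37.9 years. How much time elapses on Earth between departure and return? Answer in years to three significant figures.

Δt = 49.1 years

γ = 1/√(1 − 0.635²) = 1/√0.5968 = 1.294
Earth-frame duration is the dilated interval: Δt = γτ = 1.294 × 37.9 years.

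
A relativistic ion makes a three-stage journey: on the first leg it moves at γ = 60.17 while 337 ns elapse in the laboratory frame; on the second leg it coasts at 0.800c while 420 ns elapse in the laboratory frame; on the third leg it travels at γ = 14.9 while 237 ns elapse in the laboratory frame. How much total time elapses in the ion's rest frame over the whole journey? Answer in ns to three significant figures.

Leg 1: γ = 60.17; τ_1 = 337/60.17 = 5.601 ns.
Leg 2: γ = 1/√(1 − 0.800²) = 5/3 ≈ 1.667; τ_2 = 420/1.667 = 252.0 ns.
Leg 3: γ = 14.9; τ_3 = 237/14.90 = 15.91 ns.
Total: 5.601 + 252.0 + 15.91 ns.

τ = 274 ns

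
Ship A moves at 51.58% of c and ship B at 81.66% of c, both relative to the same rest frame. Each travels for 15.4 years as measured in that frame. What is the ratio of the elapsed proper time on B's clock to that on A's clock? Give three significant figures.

τ_B/τ_A = 0.674

A: β = 0.5158; γ = 1/√(1 − 0.5158²) = 1/√0.7340 = 1.167. B: β = 0.8166; γ = 1/√(1 − 0.8166²) = 1/√0.3332 = 1.732.
τ_A/τ_B = γ_B/γ_A = 1.732/1.167 = 1.484, so τ_B/τ_A = 0.6737.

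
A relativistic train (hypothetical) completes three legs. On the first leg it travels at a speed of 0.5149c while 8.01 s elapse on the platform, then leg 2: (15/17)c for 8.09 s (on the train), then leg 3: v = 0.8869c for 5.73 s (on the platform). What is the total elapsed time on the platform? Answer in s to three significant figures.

Leg 1: 8.01 s is already measured on the platform.
Leg 2: γ = 1/√(1 − (15/17)²) = 17/8 = 2.125; Δt_2 = 2.125 × 8.09 = 17.19 s.
Leg 3: 5.73 s is already measured on the platform.
Total: 8.010 + 17.19 + 5.730 s.

Δt = 30.9 s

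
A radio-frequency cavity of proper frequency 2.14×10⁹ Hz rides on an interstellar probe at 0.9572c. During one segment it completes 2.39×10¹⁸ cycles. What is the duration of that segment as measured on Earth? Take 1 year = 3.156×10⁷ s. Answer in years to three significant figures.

γ = 1/√(1 − 0.9572²) = 1/√0.08377 = 3.455
Proper time for N cycles: τ = N/f = 2.39×10¹⁸/(2.14×10⁹) = 1.117×10⁹ s = 35.39 years.
Lab-frame duration Δt = γτ = 3.455 × 35.39 = 122.3 years.

Δt = 122 years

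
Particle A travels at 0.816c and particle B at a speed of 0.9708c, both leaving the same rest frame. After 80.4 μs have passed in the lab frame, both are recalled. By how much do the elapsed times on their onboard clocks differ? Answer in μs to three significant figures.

|τ_A − τ_B| = 27.2 μs

A: γ = 1/√(1 − 0.816²) = 1/√0.3341 = 1.730; τ_A = 80.4/1.730 = 46.48 μs.
B: γ = 1/√(1 − 0.9708²) = 1/√0.05755 = 4.169; τ_B = 80.4/4.169 = 19.29 μs.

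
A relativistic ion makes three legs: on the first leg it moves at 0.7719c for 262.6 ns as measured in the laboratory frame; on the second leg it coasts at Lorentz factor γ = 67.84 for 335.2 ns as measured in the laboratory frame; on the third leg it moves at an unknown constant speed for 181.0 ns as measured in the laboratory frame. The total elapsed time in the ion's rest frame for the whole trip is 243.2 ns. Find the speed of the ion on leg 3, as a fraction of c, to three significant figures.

β = 0.919

Leg 1: γ = 1/√(1 − 0.7719²) = 1/√0.4042 = 1.573; τ_1 = 262.6/1.573 = 166.9 ns.
Leg 2: γ = 67.84; τ_2 = 335.2/67.84 = 4.941 ns.
Leg 3: speed unknown; τ_3 = 181.0/γ_3.
Total proper time: 166.9 + 4.941 + τ_3 = 243.2, so τ_3 = 243.2 − 171.9 = 71.31 ns.
γ_3 = 181.0/71.31 = 2.538; β = √(1 − 1/γ²) = √0.8448.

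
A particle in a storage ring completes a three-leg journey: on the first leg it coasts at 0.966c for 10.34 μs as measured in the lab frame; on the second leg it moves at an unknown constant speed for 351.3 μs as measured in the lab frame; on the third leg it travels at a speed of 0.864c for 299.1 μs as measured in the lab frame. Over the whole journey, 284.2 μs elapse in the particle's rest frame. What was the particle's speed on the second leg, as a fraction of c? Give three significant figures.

β = 0.928

Leg 1: γ = 1/√(1 − 0.966²) = 1/√0.06684 = 3.868; τ_1 = 10.34/3.868 = 2.673 μs.
Leg 2: speed unknown; τ_2 = 351.3/γ_2.
Leg 3: γ = 1/√(1 − 0.864²) = 1/√0.2535 = 1.986; τ_3 = 299.1/1.986 = 150.6 μs.
Total proper time: 2.673 + τ_2 + 150.6 = 284.2, so τ_2 = 284.2 − 153.3 = 130.9 μs.
γ_2 = 351.3/130.9 = 2.683; β = √(1 − 1/γ²) = √0.8611.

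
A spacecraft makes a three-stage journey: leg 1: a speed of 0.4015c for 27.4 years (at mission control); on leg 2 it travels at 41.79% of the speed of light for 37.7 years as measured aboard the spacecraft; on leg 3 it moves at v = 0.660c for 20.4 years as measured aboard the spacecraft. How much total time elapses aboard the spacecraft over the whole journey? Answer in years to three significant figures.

τ = 83.2 years

Leg 1: γ = 1/√(1 − 0.4015²) = 1/√0.8388 = 1.092; τ_1 = 27.4/1.092 = 25.09 years.
Leg 2: 37.7 years is already measured aboard the spacecraft.
Leg 3: 20.4 years is already measured aboard the spacecraft.
Total: 25.09 + 37.70 + 20.40 years.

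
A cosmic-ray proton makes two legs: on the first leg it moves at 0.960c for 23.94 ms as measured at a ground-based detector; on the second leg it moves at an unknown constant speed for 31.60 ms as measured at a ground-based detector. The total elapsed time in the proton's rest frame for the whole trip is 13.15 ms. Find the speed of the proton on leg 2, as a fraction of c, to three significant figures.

Leg 1: γ = 1/√(1 − 0.960²) = 1/√0.07840 = 3.571; τ_1 = 23.94/3.571 = 6.703 ms.
Leg 2: speed unknown; τ_2 = 31.60/γ_2.
Total proper time: 6.703 + τ_2 = 13.15, so τ_2 = 13.15 − 6.703 = 6.447 ms.
γ_2 = 31.60/6.447 = 4.902; β = √(1 − 1/γ²) = √0.9584.

β = 0.979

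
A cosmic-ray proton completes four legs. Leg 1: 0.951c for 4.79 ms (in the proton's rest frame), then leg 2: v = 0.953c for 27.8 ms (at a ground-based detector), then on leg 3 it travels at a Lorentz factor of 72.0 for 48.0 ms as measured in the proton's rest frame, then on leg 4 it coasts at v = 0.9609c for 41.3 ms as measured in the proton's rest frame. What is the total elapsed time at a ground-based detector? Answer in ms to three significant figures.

Δt = 3650 ms

Leg 1: γ = 1/√(1 − 0.951²) = 1/√0.09560 = 3.234; Δt_1 = 3.234 × 4.79 = 15.49 ms.
Leg 2: 27.8 ms is already measured at a ground-based detector.
Leg 3: γ = 72.0; Δt_3 = 72.00 × 48.0 = 3456 ms.
Leg 4: γ = 1/√(1 − 0.9609²) = 1/√0.07667 = 3.611; Δt_4 = 3.611 × 41.3 = 149.2 ms.
Total: 15.49 + 27.80 + 3456 + 149.2 ms.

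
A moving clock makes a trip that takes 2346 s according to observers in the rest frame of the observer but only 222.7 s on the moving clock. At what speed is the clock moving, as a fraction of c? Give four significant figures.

The proper time is measured on the moving clock (both events occur at the clock's location); Δt is measured in the rest frame of the observer. γ = Δt/τ = 2346/222.7 = 10.53.
β = √(1 − 1/γ²) = √(1 − 0.009011) = √0.9910

v = 0.9955c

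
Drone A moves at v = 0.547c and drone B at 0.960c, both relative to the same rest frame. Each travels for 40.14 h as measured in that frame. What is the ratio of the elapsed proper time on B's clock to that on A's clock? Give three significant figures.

τ_B/τ_A = 0.334

A: γ = 1/√(1 − 0.547²) = 1/√0.7008 = 1.195. B: γ = 1/√(1 − 0.960²) = 25/7 ≈ 3.571.
τ_A/τ_B = γ_B/γ_A = 3.571/1.195 = 2.990, so τ_B/τ_A = 0.3345.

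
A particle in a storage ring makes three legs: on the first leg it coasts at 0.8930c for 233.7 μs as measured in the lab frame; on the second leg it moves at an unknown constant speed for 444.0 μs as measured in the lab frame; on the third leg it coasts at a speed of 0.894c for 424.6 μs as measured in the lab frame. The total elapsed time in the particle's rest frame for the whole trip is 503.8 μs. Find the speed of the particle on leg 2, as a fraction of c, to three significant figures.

Leg 1: γ = 1/√(1 − 0.8930²) = 1/√0.2026 = 2.222; τ_1 = 233.7/2.222 = 105.2 μs.
Leg 2: speed unknown; τ_2 = 444.0/γ_2.
Leg 3: γ = 1/√(1 − 0.894²) = 1/√0.2008 = 2.232; τ_3 = 424.6/2.232 = 190.2 μs.
Total proper time: 105.2 + τ_2 + 190.2 = 503.8, so τ_2 = 503.8 − 295.4 = 208.4 μs.
γ_2 = 444.0/208.4 = 2.131; β = √(1 − 1/γ²) = √0.7798.

β = 0.883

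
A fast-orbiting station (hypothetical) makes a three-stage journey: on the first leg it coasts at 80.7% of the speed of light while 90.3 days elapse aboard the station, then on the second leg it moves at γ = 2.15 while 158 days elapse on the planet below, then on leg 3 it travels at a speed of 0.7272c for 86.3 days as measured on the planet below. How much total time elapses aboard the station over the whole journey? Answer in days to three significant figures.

Leg 1: 90.3 days is already measured aboard the station.
Leg 2: γ = 2.15; τ_2 = 158/2.150 = 73.49 days.
Leg 3: γ = 1/√(1 − 0.7272²) = 1/√0.4712 = 1.457; τ_3 = 86.3/1.457 = 59.24 days.
Total: 90.30 + 73.49 + 59.24 days.

τ = 223 days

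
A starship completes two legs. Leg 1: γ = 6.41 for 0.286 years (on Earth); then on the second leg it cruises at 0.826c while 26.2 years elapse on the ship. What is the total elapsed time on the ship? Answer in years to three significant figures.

Leg 1: γ = 6.41; τ_1 = 0.286/6.410 = 0.04462 years.
Leg 2: 26.2 years is already measured on the ship.
Total: 0.04462 + 26.20 years.

τ = 26.2 years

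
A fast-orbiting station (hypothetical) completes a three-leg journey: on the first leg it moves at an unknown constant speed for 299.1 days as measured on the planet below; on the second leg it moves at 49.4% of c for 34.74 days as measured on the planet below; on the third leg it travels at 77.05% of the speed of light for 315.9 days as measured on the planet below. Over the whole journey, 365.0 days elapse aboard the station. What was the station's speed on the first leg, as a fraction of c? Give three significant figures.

β = 0.895

Leg 1: speed unknown; τ_1 = 299.1/γ_1.
Leg 2: β = 0.494; γ = 1/√(1 − 0.494²) = 1/√0.7560 = 1.150; τ_2 = 34.74/1.150 = 30.21 days.
Leg 3: β = 0.7705; γ = 1/√(1 − 0.7705²) = 1/√0.4063 = 1.569; τ_3 = 315.9/1.569 = 201.4 days.
Total proper time: τ_1 + 30.21 + 201.4 = 365.0, so τ_1 = 365.0 − 231.6 = 133.4 days.
γ_1 = 299.1/133.4 = 2.242; β = √(1 − 1/γ²) = √0.8010.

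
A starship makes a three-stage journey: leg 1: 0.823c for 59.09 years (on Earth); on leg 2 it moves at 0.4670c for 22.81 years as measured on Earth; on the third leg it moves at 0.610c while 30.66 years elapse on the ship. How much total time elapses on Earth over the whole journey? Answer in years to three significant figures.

Leg 1: 59.09 years is already measured on Earth.
Leg 2: 22.81 years is already measured on Earth.
Leg 3: γ = 1/√(1 − 0.610²) = 1/√0.6279 = 1.262; Δt_3 = 1.262 × 30.66 = 38.69 years.
Total: 59.09 + 22.81 + 38.69 years.

Δt = 121 years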